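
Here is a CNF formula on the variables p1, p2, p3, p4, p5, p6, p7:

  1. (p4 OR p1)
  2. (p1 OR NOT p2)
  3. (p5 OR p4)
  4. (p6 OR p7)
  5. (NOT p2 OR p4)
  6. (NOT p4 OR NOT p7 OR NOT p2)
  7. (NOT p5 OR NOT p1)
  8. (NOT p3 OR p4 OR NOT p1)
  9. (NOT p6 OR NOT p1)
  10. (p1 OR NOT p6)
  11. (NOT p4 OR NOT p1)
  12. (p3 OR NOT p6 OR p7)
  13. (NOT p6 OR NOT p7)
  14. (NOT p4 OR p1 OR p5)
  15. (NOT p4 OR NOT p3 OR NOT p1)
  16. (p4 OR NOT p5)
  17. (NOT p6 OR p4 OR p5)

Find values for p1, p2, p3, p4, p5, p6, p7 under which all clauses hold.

p1=F  p2=F  p3=T  p4=T  p5=T  p6=F  p7=T

Check each clause:
  1. (p4 OR p1) — p4 is true.
  2. (NOT p2 OR p1) — NOT p2 is true.
  3. (p5 OR p4) — p4 is true.
  4. (p6 OR p7) — p7 is true.
  5. (p4 OR NOT p2) — p4 is true.
  6. (NOT p2 OR NOT p4 OR NOT p7) — NOT p2 is true.
  7. (NOT p1 OR NOT p5) — NOT p1 is true.
  8. (p4 OR NOT p3 OR NOT p1) — p4 is true.
  9. (NOT p1 OR NOT p6) — NOT p6 is true.
  10. (NOT p6 OR p1) — NOT p6 is true.
  11. (NOT p4 OR NOT p1) — NOT p1 is true.
  12. (NOT p6 OR p7 OR p3) — NOT p6 is true.
  13. (NOT p6 OR NOT p7) — NOT p6 is true.
  14. (NOT p4 OR p5 OR p1) — p5 is true.
  15. (NOT p4 OR NOT p1 OR NOT p3) — NOT p1 is true.
  16. (p4 OR NOT p5) — p4 is true.
  17. (NOT p6 OR p4 OR p5) — NOT p6 is true.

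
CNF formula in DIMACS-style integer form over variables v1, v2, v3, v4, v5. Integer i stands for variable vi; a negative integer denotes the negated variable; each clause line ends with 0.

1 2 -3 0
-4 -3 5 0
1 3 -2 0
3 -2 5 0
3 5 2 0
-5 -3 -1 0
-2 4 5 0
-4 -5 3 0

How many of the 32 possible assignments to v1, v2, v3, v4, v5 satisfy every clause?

6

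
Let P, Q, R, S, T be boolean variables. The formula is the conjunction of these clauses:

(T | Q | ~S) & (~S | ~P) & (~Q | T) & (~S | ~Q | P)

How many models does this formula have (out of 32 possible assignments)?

Case analysis on Q and S:
  Q=T, S=T: a clause becomes empty — 0.
  Q=T, S=F: remaining (P,R,T) ∈ {(F,F,T); (F,T,T); (T,F,T); (T,T,T)} — 4.
  Q=F, S=T: remaining (P,R,T) ∈ {(F,F,T); (F,T,T)} — 2.
  Q=F, S=F: P, R, T free → 2^3 = 8.
Total: 0 + 4 + 2 + 8 = 14.

14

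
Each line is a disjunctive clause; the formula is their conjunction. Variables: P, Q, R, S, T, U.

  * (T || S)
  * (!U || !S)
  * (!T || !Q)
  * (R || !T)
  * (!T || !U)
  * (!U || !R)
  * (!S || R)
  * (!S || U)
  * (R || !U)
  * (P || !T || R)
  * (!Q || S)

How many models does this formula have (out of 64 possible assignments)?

2

Satisfying assignments:
  P=F Q=F R=T S=F T=T U=F
  P=T Q=F R=T S=F T=T U=F
That's 2 in total.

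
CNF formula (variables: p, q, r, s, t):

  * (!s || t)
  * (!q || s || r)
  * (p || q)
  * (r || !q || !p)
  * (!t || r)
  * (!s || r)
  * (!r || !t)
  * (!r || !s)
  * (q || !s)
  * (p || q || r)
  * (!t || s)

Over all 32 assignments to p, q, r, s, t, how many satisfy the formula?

4

The models are:
  p=0 q=1 r=1 s=0 t=0
  p=1 q=0 r=0 s=0 t=0
  p=1 q=0 r=1 s=0 t=0
  p=1 q=1 r=1 s=0 t=0
Count: 4.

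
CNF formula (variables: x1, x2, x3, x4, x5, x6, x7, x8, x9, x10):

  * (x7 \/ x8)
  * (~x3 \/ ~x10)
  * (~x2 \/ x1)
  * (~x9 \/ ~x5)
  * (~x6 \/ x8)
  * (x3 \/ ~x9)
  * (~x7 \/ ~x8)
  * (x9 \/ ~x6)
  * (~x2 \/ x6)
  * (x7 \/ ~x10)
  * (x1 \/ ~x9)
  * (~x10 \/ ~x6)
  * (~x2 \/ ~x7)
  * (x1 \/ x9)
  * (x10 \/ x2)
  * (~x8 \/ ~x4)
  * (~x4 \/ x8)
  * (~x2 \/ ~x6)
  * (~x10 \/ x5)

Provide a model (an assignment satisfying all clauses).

x1=True, x2=False, x3=False, x4=False, x5=True, x6=False, x7=True, x8=False, x9=False, x10=True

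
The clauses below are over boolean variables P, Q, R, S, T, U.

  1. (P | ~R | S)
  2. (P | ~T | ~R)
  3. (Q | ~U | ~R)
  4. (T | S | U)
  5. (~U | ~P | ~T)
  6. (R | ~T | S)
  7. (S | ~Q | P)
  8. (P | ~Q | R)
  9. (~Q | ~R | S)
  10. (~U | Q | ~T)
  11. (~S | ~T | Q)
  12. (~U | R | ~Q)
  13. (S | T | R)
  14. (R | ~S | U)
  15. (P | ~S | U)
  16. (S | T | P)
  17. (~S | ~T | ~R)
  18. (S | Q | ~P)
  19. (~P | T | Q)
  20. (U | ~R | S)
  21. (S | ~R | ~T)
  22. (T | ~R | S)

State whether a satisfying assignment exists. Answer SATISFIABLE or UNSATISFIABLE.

SATISFIABLE

Branch on P: take P = True.
The remaining clauses are satisfied by Q = True, R = True, S = True, T = False, U = True.
So P = 1, Q = 1, R = 1, S = 1, T = 0, U = 1 is a satisfying assignment.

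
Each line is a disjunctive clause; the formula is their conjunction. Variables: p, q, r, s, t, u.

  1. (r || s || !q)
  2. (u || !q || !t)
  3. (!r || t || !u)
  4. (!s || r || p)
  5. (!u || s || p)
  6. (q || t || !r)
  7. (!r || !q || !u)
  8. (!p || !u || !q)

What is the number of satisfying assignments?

22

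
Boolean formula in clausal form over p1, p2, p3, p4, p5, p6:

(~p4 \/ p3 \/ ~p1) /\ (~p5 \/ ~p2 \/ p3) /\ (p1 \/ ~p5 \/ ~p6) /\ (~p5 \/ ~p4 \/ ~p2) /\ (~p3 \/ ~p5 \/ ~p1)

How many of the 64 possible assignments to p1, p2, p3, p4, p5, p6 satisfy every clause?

35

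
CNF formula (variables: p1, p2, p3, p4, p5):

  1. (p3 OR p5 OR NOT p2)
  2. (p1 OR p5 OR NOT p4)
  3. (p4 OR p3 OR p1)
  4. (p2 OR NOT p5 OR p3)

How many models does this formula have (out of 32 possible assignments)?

19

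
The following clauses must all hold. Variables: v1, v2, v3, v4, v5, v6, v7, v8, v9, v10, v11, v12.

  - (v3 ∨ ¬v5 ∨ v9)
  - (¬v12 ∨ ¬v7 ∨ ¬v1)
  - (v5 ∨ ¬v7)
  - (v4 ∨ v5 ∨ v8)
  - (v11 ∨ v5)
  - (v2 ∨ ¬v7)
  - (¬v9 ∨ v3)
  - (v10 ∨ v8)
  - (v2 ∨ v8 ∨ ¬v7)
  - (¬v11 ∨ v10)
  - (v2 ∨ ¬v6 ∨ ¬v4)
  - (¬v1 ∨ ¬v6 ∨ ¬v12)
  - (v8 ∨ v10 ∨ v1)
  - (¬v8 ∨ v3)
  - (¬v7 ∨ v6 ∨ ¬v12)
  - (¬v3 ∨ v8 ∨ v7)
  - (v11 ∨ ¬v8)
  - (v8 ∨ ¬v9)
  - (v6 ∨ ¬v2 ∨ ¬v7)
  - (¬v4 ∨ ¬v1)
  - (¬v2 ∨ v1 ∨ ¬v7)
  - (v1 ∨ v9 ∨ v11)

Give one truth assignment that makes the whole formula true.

v1=False, v2=True, v3=True, v4=False, v5=False, v6=False, v7=False, v8=True, v9=False, v10=True, v11=True, v12=True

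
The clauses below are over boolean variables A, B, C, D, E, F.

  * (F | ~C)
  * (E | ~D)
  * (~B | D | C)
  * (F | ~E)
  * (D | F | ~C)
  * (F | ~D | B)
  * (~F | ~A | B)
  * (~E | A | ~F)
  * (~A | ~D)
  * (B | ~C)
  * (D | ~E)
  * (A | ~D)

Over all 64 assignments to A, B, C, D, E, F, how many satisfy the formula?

5

The models are:
  A=0 B=0 C=0 D=0 E=0 F=0
  A=0 B=0 C=0 D=0 E=0 F=1
  A=0 B=1 C=1 D=0 E=0 F=1
  A=1 B=0 C=0 D=0 E=0 F=0
  A=1 B=1 C=1 D=0 E=0 F=1
Count: 5.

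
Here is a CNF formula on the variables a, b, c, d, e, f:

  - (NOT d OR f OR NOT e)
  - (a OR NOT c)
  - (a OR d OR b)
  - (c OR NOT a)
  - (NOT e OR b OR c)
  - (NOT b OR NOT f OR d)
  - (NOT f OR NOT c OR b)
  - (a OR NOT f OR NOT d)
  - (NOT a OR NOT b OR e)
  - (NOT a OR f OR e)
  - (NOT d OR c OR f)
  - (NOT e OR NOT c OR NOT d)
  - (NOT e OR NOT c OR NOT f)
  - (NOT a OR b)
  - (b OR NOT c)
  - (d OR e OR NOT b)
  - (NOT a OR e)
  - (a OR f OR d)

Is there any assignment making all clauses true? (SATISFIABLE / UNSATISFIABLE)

Set a = True and propagate.
  then c is forced to True.
  then b is forced to True.
  then e is forced to True.
  then d is forced to False.
  then f is forced to False.
Every clause has at least one true literal under this assignment.
So a=True  b=True  c=True  d=False  e=True  f=False is a satisfying assignment.

SATISFIABLE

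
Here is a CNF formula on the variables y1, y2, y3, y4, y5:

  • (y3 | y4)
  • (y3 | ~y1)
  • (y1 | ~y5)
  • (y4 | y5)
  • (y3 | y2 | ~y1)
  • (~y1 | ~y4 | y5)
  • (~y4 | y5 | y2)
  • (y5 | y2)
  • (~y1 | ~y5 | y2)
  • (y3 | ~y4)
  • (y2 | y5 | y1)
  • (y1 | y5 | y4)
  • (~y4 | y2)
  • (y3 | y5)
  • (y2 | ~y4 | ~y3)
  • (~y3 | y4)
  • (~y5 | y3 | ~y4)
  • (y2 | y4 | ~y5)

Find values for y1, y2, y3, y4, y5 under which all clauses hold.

y2 occurs only positively in the remaining clauses — set y2 = True.
Set y1 = False and propagate.
  then y5 is forced to False.
  then y4 is forced to True.
  then y3 is forced to True.
Every clause has at least one true literal under this assignment.

y1=F, y2=T, y3=T, y4=T, y5=F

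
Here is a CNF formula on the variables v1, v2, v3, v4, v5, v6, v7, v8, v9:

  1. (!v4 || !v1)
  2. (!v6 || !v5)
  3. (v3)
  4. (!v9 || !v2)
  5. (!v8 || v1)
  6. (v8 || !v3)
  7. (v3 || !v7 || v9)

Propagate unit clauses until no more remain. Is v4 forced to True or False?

False

Unit clause (v3) sets v3 = True.
(v8 || !v3): since v3 = True, the clause reduces to (v8). v8 = True.
(!v8 || v1) with v8 = True leaves only v1, so v1 = True.
In (!v1 || !v4), !v1 is now false; !v4 must hold, so v4 = False.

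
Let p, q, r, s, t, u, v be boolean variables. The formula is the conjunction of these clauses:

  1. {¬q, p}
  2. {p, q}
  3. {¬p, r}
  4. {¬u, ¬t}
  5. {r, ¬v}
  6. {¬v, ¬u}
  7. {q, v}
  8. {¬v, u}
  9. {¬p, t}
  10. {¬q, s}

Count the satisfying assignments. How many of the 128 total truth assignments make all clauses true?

1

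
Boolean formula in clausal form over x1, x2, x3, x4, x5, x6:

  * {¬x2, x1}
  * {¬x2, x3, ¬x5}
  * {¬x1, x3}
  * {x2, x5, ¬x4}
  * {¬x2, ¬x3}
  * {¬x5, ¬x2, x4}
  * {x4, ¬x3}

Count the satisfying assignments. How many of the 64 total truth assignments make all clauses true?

10

Case analysis on x2 and x3:
  x2=T, x3=T: a clause becomes empty — 0.
  x2=T, x3=F: a clause becomes empty — 0.
  x2=F, x3=T: remaining (x1,x4,x5,x6) ∈ {(F,T,T,F); (F,T,T,T); (T,T,T,F); (T,T,T,T)} — 4.
  x2=F, x3=F: x6 free; 3 ways for (x1,x4,x5) × 2^1 = 6.
Total: 0 + 0 + 4 + 6 = 10.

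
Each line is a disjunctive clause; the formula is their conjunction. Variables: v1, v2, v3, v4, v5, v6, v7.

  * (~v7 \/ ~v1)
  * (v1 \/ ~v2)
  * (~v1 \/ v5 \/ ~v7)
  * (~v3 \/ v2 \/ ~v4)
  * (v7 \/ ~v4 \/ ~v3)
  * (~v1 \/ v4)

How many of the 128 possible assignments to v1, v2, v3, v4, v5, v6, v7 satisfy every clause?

32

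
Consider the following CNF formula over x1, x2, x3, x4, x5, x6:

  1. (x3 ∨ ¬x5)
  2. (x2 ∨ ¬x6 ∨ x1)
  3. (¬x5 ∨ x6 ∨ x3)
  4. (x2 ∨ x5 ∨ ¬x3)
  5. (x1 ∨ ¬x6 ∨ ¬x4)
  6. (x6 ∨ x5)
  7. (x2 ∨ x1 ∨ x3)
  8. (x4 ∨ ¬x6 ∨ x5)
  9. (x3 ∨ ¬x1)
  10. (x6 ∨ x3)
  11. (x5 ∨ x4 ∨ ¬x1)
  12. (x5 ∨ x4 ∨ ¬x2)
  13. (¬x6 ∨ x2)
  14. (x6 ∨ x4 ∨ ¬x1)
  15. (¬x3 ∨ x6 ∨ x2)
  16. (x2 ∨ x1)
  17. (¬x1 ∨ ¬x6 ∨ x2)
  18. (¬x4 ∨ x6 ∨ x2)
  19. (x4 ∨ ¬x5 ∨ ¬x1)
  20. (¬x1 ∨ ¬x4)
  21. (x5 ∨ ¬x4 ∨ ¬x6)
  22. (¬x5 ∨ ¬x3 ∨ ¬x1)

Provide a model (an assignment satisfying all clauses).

x1 = False  x2 = True  x3 = True  x4 = False  x5 = True  x6 = True

Check each clause:
  1. (x3 ∨ ¬x5) — x3 is true.
  2. (¬x6 ∨ x2 ∨ x1) — x2 is true.
  3. (¬x5 ∨ x3 ∨ x6) — x3 is true.
  4. (¬x3 ∨ x5 ∨ x2) — x2 is true.
  5. (¬x4 ∨ x1 ∨ ¬x6) — ¬x4 is true.
  6. (x6 ∨ x5) — x5 is true.
  7. (x1 ∨ x2 ∨ x3) — x2 is true.
  8. (x5 ∨ x4 ∨ ¬x6) — x5 is true.
  9. (x3 ∨ ¬x1) — x3 is true.
  10. (x6 ∨ x3) — x3 is true.
  11. (x5 ∨ x4 ∨ ¬x1) — x5 is true.
  12. (¬x2 ∨ x5 ∨ x4) — x5 is true.
  13. (x2 ∨ ¬x6) — x2 is true.
  14. (x4 ∨ ¬x1 ∨ x6) — x6 is true.
  15. (¬x3 ∨ x2 ∨ x6) — x2 is true.
  16. (x2 ∨ x1) — x2 is true.
  17. (x2 ∨ ¬x1 ∨ ¬x6) — x2 is true.
  18. (x2 ∨ ¬x4 ∨ x6) — x2 is true.
  19. (¬x5 ∨ ¬x1 ∨ x4) — ¬x1 is true.
  20. (¬x4 ∨ ¬x1) — ¬x4 is true.
  21. (x5 ∨ ¬x4 ∨ ¬x6) — ¬x4 is true.
  22. (¬x5 ∨ ¬x3 ∨ ¬x1) — ¬x1 is true.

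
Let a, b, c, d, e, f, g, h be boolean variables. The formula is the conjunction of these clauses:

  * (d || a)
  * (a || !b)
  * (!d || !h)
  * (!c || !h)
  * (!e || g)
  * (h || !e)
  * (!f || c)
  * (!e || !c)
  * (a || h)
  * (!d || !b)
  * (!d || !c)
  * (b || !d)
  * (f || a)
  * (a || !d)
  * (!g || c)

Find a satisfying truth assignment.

a=1, b=1, c=1, d=0, e=0, f=0, g=0, h=0

Pure literal: a appears only positively; assign a = True.
e occurs only negated in the remaining clauses — set e = False.
Try b = True.
  then d is forced to False.
Set c = True and propagate.
  then h is forced to False.
f, g are now unconstrained; take f = False, g = False.
Every clause has at least one true literal under this assignment.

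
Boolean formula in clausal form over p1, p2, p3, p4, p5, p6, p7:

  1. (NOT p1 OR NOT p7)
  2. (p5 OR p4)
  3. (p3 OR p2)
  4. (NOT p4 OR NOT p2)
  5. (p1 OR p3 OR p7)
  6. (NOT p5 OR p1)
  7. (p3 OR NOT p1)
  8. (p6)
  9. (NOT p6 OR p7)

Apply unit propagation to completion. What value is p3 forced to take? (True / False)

Unit clause (p6) sets p6 = True.
In (p7 OR NOT p6), NOT p6 is now false; p7 must hold, so p7 = True.
(NOT p1 OR NOT p7) with p7 = True leaves only NOT p1, so p1 = False.
(NOT p5 OR p1) with p1 = False leaves only NOT p5, so p5 = False.
In (p5 OR p4), p5 is now false; p4 must hold, so p4 = True.
(NOT p2 OR NOT p4): since p4 = True, the clause reduces to (NOT p2). p2 = False.
From (p3 OR p2) and p2 = False: p3 = True.

True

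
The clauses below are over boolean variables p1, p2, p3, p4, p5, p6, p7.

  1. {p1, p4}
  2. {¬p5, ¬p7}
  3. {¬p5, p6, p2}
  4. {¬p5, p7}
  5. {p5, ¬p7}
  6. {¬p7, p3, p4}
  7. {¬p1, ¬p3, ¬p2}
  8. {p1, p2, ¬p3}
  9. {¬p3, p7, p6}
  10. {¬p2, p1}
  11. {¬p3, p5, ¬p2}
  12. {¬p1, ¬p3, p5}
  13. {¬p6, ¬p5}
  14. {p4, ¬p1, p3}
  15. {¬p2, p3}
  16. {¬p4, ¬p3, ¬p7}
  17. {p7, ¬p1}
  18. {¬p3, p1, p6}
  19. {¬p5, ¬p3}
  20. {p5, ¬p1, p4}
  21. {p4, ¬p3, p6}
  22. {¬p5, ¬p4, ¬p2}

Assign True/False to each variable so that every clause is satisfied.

Set p1 = False and propagate.
  then p4 is forced to True.
  then p2 is forced to False.
  then p3 is forced to False.
The remaining clauses are satisfied by p5 = False, p6 = True, p7 = False.

p1=F, p2=F, p3=F, p4=T, p5=F, p6=T, p7=F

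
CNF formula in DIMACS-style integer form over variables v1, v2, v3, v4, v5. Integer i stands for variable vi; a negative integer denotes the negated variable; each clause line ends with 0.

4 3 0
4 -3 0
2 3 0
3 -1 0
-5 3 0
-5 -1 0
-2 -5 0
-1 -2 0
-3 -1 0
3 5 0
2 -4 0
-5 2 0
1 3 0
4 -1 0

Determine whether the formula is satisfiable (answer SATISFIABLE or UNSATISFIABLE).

SATISFIABLE

Set v1 = False and propagate.
  then v3 is forced to True.
  then v4 is forced to True.
  then v2 is forced to True.
  then v5 is forced to False.
So v1=False, v2=True, v3=True, v4=True, v5=False is a satisfying assignment.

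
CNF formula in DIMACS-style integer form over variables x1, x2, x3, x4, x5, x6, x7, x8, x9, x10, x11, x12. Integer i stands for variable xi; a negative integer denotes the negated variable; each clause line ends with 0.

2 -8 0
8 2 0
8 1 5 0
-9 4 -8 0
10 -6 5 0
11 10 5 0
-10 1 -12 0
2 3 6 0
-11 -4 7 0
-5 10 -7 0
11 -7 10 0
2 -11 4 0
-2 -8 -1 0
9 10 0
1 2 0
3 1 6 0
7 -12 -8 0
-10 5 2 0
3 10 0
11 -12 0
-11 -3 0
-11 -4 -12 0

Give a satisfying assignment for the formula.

x12 occurs only negated in the remaining clauses — set x12 = False.
Branch on x1: take x1 = False.
  then x2 is forced to True.
Try x3 = True.
  then x11 is forced to False.
Set x4 = False and propagate.
For the remaining variables, x5 = True, x6 = False, x7 = False, x8 = False, x9 = False, x10 = True works.
Check each clause:
  1. {x2, ¬x8} — ¬x8 is true.
  2. {x8, x2} — x2 is true.
  3. {x1, x8, x5} — x5 is true.
  4. {¬x8, ¬x9, x4} — ¬x8 is true.
  5. {x5, ¬x6, x10} — x10 is true.
  6. {x5, x11, x10} — x10 is true.
  7. {¬x10, x1, ¬x12} — ¬x12 is true.
  8. {x3, x2, x6} — x2 is true.
  9. {x7, ¬x4, ¬x11} — ¬x4 is true.
  10. {x10, ¬x7, ¬x5} — ¬x7 is true.
  11. {¬x7, x11, x10} — ¬x7 is true.
  12. {x4, x2, ¬x11} — x2 is true.
  13. {¬x1, ¬x8, ¬x2} — ¬x8 is true.
  14. {x9, x10} — x10 is true.
  15. {x2, x1} — x2 is true.
  16. {x6, x3, x1} — x3 is true.
  17. {¬x12, ¬x8, x7} — ¬x8 is true.
  18. {¬x10, x2, x5} — x2 is true.
  19. {x10, x3} — x10 is true.
  20. {¬x12, x11} — ¬x12 is true.
  21. {¬x3, ¬x11} — ¬x11 is true.
  22. {¬x4, ¬x12, ¬x11} — ¬x11 is true.

x1=False, x2=True, x3=True, x4=False, x5=True, x6=False, x7=False, x8=False, x9=False, x10=True, x11=False, x12=False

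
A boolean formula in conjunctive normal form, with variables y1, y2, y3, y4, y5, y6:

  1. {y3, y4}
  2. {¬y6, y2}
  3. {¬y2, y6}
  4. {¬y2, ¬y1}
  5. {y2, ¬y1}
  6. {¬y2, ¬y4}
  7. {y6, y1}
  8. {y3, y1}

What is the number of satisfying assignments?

2

The models are:
  y1=F y2=T y3=T y4=F y5=F y6=T
  y1=F y2=T y3=T y4=F y5=T y6=T
That's 2 in total.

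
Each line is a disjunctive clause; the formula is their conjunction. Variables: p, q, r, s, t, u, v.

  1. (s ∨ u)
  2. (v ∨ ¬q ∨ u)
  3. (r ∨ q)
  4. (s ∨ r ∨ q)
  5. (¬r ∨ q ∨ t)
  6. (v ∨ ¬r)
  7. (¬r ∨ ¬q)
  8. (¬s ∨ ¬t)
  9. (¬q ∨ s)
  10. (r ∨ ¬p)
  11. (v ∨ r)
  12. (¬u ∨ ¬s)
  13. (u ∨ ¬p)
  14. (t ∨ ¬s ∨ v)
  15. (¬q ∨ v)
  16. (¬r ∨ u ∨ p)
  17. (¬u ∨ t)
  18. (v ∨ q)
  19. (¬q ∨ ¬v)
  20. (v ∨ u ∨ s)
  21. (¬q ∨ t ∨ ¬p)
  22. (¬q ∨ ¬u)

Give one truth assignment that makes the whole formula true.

p=False  q=False  r=True  s=False  t=True  u=True  v=True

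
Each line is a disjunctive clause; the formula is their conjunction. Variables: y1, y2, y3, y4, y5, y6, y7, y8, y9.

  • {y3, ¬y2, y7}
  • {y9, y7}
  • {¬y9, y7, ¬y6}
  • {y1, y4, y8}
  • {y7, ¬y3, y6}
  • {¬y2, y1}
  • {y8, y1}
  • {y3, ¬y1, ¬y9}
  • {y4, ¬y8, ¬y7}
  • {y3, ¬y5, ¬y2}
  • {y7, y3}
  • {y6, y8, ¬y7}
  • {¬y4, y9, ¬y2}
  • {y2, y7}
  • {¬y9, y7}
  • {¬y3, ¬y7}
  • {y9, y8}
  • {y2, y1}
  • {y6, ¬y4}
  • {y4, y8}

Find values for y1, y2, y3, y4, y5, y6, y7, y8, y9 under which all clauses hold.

y1=1, y2=0, y3=0, y4=1, y5=1, y6=1, y7=1, y8=1, y9=0

Check each clause:
  1. {y7, y3, ¬y2} — ¬y2 is true.
  2. {y7, y9} — y7 is true.
  3. {y7, ¬y9, ¬y6} — y7 is true.
  4. {y4, y8, y1} — y8 is true.
  5. {¬y3, y6, y7} — ¬y3 is true.
  6. {¬y2, y1} — y1 is true.
  7. {y8, y1} — y8 is true.
  8. {¬y1, ¬y9, y3} — ¬y9 is true.
  9. {y4, ¬y8, ¬y7} — y4 is true.
  10. {¬y5, y3, ¬y2} — ¬y2 is true.
  11. {y7, y3} — y7 is true.
  12. {y6, y8, ¬y7} — y8 is true.
  13. {¬y2, y9, ¬y4} — ¬y2 is true.
  14. {y2, y7} — y7 is true.
  15. {y7, ¬y9} — y7 is true.
  16. {¬y7, ¬y3} — ¬y3 is true.
  17. {y8, y9} — y8 is true.
  18. {y1, y2} — y1 is true.
  19. {¬y4, y6} — y6 is true.
  20. {y4, y8} — y8 is true.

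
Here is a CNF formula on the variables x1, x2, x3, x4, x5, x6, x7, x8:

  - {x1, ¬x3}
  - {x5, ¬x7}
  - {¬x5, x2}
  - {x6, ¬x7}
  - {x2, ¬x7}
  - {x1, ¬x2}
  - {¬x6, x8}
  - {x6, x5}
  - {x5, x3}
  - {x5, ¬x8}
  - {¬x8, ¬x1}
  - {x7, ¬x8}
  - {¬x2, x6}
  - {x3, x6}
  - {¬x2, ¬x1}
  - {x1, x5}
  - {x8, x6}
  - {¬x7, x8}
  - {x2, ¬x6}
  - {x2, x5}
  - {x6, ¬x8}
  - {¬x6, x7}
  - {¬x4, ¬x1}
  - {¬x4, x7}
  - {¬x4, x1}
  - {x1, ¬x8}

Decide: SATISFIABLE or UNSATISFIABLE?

UNSATISFIABLE

x6 = True:
  propagation gives x8=True, x5=True, x2=True, x1=True; an empty clause results — contradiction.
x6 = False:
  propagation gives x7=False, x5=True, x2=True; an empty clause results — contradiction.
Every branch closes, so no satisfying assignment exists.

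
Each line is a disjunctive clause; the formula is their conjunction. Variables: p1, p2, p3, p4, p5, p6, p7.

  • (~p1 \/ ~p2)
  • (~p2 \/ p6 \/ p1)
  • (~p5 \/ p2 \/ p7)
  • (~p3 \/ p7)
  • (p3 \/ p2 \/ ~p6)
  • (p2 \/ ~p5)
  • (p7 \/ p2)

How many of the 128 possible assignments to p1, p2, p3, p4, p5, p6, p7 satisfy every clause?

Split on p2, then p7.
  p2=1, p7=1: forces p1=0; p6=1; p3, p4, p5 free → 2^3 = 8.
  p2=1, p7=0: remaining (p1,p3,p4,p5,p6) ∈ {(0,0,0,0,1); (0,0,0,1,1); (0,0,1,0,1); (0,0,1,1,1)} — 4.
  p2=0, p7=1: p1, p4 free; 3 ways for (p3,p5,p6) × 2^2 = 12.
  p2=0, p7=0: a clause becomes empty — 0.
Total: 8 + 4 + 12 + 0 = 24.

24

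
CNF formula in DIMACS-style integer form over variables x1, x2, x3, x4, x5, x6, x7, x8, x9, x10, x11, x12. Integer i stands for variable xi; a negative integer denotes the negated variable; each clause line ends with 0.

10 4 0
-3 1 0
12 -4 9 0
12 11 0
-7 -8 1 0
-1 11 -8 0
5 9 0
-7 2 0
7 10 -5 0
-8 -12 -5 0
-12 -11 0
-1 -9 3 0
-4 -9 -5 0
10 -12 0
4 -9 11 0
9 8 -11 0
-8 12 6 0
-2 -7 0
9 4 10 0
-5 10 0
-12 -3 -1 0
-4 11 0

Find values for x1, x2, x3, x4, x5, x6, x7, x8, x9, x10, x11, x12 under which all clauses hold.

x1=0, x2=1, x3=0, x4=0, x5=1, x6=0, x7=0, x8=0, x9=0, x10=1, x11=0, x12=1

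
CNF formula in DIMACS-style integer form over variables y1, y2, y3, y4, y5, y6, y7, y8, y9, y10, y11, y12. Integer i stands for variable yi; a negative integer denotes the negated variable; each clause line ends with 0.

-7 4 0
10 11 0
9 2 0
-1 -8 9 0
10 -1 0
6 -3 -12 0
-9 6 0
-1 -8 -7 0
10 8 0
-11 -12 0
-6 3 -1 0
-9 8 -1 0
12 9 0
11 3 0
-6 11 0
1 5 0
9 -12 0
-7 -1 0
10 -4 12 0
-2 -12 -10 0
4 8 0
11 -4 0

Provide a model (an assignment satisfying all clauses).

y1 = T, y2 = F, y3 = T, y4 = T, y5 = F, y6 = T, y7 = F, y8 = T, y9 = T, y10 = T, y11 = T, y12 = F

Check each clause:
  1. (y4 ∨ ¬y7) — ¬y7 is true.
  2. (y11 ∨ y10) — y10 is true.
  3. (y9 ∨ y2) — y9 is true.
  4. (¬y1 ∨ y9 ∨ ¬y8) — y9 is true.
  5. (¬y1 ∨ y10) — y10 is true.
  6. (¬y3 ∨ ¬y12 ∨ y6) — ¬y12 is true.
  7. (y6 ∨ ¬y9) — y6 is true.
  8. (¬y7 ∨ ¬y1 ∨ ¬y8) — ¬y7 is true.
  9. (y10 ∨ y8) — y8 is true.
  10. (¬y11 ∨ ¬y12) — ¬y12 is true.
  11. (¬y1 ∨ y3 ∨ ¬y6) — y3 is true.
  12. (y8 ∨ ¬y9 ∨ ¬y1) — y8 is true.
  13. (y9 ∨ y12) — y9 is true.
  14. (y11 ∨ y3) — y3 is true.
  15. (y11 ∨ ¬y6) — y11 is true.
  16. (y5 ∨ y1) — y1 is true.
  17. (¬y12 ∨ y9) — y9 is true.
  18. (¬y7 ∨ ¬y1) — ¬y7 is true.
  19. (¬y4 ∨ y10 ∨ y12) — y10 is true.
  20. (¬y2 ∨ ¬y10 ∨ ¬y12) — ¬y12 is true.
  21. (y4 ∨ y8) — y8 is true.
  22. (y11 ∨ ¬y4) — y11 is true.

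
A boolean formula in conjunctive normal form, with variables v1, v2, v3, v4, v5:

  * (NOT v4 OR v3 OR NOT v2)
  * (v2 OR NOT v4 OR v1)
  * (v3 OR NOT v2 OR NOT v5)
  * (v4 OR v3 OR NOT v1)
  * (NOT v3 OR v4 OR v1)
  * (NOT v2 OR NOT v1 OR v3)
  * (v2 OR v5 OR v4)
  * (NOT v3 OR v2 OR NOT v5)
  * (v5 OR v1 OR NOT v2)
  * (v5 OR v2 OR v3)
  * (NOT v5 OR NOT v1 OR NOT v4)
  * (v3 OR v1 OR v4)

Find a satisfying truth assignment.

v1=True  v2=True  v3=True  v4=False  v5=False

Branch on v1: take v1 = True.
Set v2 = True and propagate.
  then v3 is forced to True.
For the remaining variables, v4 = False, v5 = False works.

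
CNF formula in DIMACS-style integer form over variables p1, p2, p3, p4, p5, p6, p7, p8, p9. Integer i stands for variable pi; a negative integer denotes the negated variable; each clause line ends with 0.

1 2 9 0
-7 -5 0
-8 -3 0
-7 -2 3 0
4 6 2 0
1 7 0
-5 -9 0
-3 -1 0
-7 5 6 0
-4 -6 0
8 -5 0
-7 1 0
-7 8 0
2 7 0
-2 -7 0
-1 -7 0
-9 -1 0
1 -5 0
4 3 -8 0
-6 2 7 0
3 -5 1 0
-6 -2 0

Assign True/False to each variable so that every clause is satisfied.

Branch on p1: take p1 = True.
  then p3 is forced to False.
  then p7 is forced to False.
  then p2 is forced to True.
  then p9 is forced to False.
  then p6 is forced to False.
Set p4 = True and propagate.
Branch on p5: take p5 = False.
p8 is now unconstrained; take p8 = True.
Check each clause:
  1. (p9 OR p2 OR p1) — p2 is true.
  2. (NOT p5 OR NOT p7) — NOT p7 is true.
  3. (NOT p8 OR NOT p3) — NOT p3 is true.
  4. (NOT p7 OR p3 OR NOT p2) — NOT p7 is true.
  5. (p2 OR p6 OR p4) — p2 is true.
  6. (p1 OR p7) — p1 is true.
  7. (NOT p9 OR NOT p5) — NOT p5 is true.
  8. (NOT p1 OR NOT p3) — NOT p3 is true.
  9. (p5 OR p6 OR NOT p7) — NOT p7 is true.
  10. (NOT p6 OR NOT p4) — NOT p6 is true.
  11. (p8 OR NOT p5) — p8 is true.
  12. (p1 OR NOT p7) — NOT p7 is true.
  13. (p8 OR NOT p7) — p8 is true.
  14. (p2 OR p7) — p2 is true.
  15. (NOT p2 OR NOT p7) — NOT p7 is true.
  16. (NOT p7 OR NOT p1) — NOT p7 is true.
  17. (NOT p1 OR NOT p9) — NOT p9 is true.
  18. (NOT p5 OR p1) — p1 is true.
  19. (NOT p8 OR p3 OR p4) — p4 is true.
  20. (NOT p6 OR p7 OR p2) — NOT p6 is true.
  21. (NOT p5 OR p3 OR p1) — p1 is true.
  22. (NOT p6 OR NOT p2) — NOT p6 is true.

p1 = True, p2 = True, p3 = False, p4 = True, p5 = False, p6 = False, p7 = False, p8 = True, p9 = False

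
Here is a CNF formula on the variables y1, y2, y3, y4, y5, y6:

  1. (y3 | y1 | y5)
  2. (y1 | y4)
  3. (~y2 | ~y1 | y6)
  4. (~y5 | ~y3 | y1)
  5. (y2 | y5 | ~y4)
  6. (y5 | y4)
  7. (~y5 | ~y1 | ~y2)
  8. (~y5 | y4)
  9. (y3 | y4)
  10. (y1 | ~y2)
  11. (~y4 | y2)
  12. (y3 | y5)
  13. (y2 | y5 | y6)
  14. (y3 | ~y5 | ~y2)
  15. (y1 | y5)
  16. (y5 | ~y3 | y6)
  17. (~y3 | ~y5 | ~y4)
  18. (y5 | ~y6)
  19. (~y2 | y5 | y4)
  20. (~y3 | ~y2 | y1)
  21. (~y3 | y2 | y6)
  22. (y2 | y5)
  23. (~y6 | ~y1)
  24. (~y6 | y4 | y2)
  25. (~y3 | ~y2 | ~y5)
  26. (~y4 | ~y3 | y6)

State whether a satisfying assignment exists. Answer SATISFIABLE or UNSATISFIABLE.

UNSATISFIABLE

y5 = True:
  propagation gives y4=True, y2=True, y1=False; an empty clause results — contradiction.
y5 = False:
  propagation gives y4=True, y2=True, y1=True, y6=True; an empty clause results — contradiction.
Every branch closes, so no satisfying assignment exists.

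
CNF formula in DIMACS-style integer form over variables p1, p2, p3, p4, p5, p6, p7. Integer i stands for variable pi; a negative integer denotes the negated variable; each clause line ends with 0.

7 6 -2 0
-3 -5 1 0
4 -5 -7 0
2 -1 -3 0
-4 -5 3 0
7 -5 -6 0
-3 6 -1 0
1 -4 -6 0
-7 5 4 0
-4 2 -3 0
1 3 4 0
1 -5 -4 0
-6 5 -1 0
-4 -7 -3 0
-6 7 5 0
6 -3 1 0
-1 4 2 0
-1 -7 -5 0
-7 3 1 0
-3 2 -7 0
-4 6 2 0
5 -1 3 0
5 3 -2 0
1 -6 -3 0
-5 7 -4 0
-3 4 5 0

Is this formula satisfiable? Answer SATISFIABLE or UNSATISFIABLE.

p3 = True:
  p1 = True:
    propagation gives p2=True, p6=True, p5=True, p7=True; an empty clause results — contradiction.
  p1 = False:
    propagation gives p5=False, p6=True; an empty clause results — contradiction.
p3 = False:
  p5 = True:
    propagation gives p4=False, p7=False, p6=False, p2=False; an empty clause results — contradiction.
  p5 = False:
    propagation gives p1=False, p4=True, p6=False, p7=False; an empty clause results — contradiction.
Every branch closes, so no satisfying assignment exists.

UNSATISFIABLE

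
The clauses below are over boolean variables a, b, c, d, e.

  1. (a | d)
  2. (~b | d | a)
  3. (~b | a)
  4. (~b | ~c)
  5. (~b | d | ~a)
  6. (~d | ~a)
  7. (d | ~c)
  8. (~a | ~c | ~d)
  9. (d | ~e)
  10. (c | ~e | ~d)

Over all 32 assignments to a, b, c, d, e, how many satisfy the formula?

4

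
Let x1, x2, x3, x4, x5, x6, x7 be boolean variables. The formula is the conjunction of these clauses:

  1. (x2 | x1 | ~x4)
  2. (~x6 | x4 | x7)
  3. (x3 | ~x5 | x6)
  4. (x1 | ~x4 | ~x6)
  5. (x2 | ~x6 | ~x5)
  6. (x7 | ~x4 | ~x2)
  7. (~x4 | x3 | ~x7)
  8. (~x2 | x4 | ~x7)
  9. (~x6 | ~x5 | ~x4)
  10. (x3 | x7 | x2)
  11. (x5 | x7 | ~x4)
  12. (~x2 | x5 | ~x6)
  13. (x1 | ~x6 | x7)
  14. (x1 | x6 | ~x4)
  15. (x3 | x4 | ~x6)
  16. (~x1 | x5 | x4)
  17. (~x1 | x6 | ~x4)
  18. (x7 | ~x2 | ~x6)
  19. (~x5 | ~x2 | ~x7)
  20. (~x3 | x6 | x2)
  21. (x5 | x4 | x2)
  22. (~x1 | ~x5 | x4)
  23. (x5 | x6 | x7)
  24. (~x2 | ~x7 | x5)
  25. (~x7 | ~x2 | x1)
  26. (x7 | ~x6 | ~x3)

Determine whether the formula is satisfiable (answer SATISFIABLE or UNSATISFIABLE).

Set x1 = True and propagate.
The remaining clauses are satisfied by x2 = False, x3 = True, x4 = True, x5 = False, x6 = True, x7 = True.
Every clause has at least one true literal under this assignment.
So x1=T, x2=F, x3=T, x4=T, x5=F, x6=T, x7=T is a satisfying assignment.

SATISFIABLE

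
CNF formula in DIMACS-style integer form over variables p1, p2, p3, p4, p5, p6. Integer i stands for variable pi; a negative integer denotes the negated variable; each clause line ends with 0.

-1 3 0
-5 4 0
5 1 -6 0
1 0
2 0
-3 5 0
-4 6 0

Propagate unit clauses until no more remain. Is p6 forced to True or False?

True

(p1) stands alone — p1 = True.
(NOT p1 OR p3): since p1 = True, the clause reduces to (p3). p3 = True.
Unit clause (p2) sets p2 = True.
From (NOT p3 OR p5) and p3 = True: p5 = True.
(NOT p5 OR p4): since p5 = True, the clause reduces to (p4). p4 = True.
In (NOT p4 OR p6), NOT p4 is now false; p6 must hold, so p6 = True.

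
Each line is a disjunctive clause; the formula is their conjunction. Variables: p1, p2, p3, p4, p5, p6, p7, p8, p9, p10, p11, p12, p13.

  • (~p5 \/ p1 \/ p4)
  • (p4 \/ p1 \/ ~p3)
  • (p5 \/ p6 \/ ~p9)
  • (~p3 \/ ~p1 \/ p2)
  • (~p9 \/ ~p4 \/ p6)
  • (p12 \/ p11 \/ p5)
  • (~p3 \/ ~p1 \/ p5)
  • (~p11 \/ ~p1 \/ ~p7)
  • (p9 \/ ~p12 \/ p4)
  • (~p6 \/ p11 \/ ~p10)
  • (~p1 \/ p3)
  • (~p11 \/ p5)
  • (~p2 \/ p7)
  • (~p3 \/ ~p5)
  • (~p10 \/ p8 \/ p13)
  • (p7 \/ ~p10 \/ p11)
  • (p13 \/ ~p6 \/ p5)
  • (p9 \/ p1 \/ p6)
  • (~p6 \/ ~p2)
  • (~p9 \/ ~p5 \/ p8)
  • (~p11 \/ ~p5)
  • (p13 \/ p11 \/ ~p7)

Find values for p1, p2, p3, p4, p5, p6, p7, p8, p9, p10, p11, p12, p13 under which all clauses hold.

Pure literal: p10 appears only negated; assign p10 = False.
Pure literal: p13 appears only positively; assign p13 = True.
Branch on p1: take p1 = False.
For the remaining variables, p2 = False, p3 = False, p4 = True, p5 = True, p6 = True, p7 = True, p8 = False, p9 = False, p11 = False, p12 = False works.
Every clause has at least one true literal under this assignment.
Check each clause:
  1. (p4 \/ ~p5 \/ p1) — p4 is true.
  2. (~p3 \/ p4 \/ p1) — p4 is true.
  3. (p5 \/ ~p9 \/ p6) — p5 is true.
  4. (p2 \/ ~p3 \/ ~p1) — ~p3 is true.
  5. (p6 \/ ~p4 \/ ~p9) — p6 is true.
  6. (p5 \/ p12 \/ p11) — p5 is true.
  7. (~p1 \/ p5 \/ ~p3) — p5 is true.
  8. (~p7 \/ ~p1 \/ ~p11) — ~p11 is true.
  9. (p4 \/ ~p12 \/ p9) — ~p12 is true.
  10. (p11 \/ ~p10 \/ ~p6) — ~p10 is true.
  11. (~p1 \/ p3) — ~p1 is true.
  12. (~p11 \/ p5) — ~p11 is true.
  13. (~p2 \/ p7) — ~p2 is true.
  14. (~p5 \/ ~p3) — ~p3 is true.
  15. (p8 \/ p13 \/ ~p10) — p13 is true.
  16. (~p10 \/ p7 \/ p11) — ~p10 is true.
  17. (~p6 \/ p5 \/ p13) — p13 is true.
  18. (p6 \/ p9 \/ p1) — p6 is true.
  19. (~p2 \/ ~p6) — ~p2 is true.
  20. (~p5 \/ p8 \/ ~p9) — ~p9 is true.
  21. (~p5 \/ ~p11) — ~p11 is true.
  22. (p13 \/ ~p7 \/ p11) — p13 is true.

p1=False, p2=False, p3=False, p4=True, p5=True, p6=True, p7=True, p8=False, p9=False, p10=False, p11=False, p12=False, p13=True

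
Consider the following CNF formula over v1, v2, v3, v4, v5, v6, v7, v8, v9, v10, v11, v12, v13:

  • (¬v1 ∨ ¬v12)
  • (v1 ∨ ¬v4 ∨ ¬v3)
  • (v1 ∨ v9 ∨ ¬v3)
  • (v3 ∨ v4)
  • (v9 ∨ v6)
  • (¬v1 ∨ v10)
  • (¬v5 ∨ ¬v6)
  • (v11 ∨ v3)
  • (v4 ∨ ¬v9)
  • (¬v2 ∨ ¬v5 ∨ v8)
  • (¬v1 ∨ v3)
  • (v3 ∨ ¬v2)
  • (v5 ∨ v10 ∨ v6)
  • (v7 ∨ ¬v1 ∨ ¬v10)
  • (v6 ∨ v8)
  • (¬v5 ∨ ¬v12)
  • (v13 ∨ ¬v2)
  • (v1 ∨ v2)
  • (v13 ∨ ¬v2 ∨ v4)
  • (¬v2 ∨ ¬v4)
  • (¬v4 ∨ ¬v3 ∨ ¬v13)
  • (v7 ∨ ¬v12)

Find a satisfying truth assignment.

v1=True, v2=True, v3=True, v4=False, v5=False, v6=True, v7=True, v8=False, v9=False, v10=True, v11=True, v12=False, v13=True

v7 occurs only positively in the remaining clauses — set v7 = True.
Pure literal: v11 appears only positively; assign v11 = True.
Branch on v1: take v1 = True.
  then v12 is forced to False.
  then v10 is forced to True.
  then v3 is forced to True.
Branch on v2: take v2 = True.
  then v13 is forced to True.
  then v4 is forced to False.
  then v9 is forced to False.
  then v6 is forced to True.
  then v5 is forced to False.
v8 is now unconstrained; take v8 = False.
Every clause has at least one true literal under this assignment.
Check each clause:
  1. (¬v1 ∨ ¬v12) — ¬v12 is true.
  2. (¬v3 ∨ ¬v4 ∨ v1) — v1 is true.
  3. (v1 ∨ ¬v3 ∨ v9) — v1 is true.
  4. (v3 ∨ v4) — v3 is true.
  5. (v9 ∨ v6) — v6 is true.
  6. (¬v1 ∨ v10) — v10 is true.
  7. (¬v6 ∨ ¬v5) — ¬v5 is true.
  8. (v11 ∨ v3) — v3 is true.
  9. (¬v9 ∨ v4) — ¬v9 is true.
  10. (¬v5 ∨ ¬v2 ∨ v8) — ¬v5 is true.
  11. (¬v1 ∨ v3) — v3 is true.
  12. (¬v2 ∨ v3) — v3 is true.
  13. (v5 ∨ v10 ∨ v6) — v10 is true.
  14. (v7 ∨ ¬v10 ∨ ¬v1) — v7 is true.
  15. (v6 ∨ v8) — v6 is true.
  16. (¬v12 ∨ ¬v5) — ¬v5 is true.
  17. (¬v2 ∨ v13) — v13 is true.
  18. (v1 ∨ v2) — v1 is true.
  19. (v13 ∨ v4 ∨ ¬v2) — v13 is true.
  20. (¬v4 ∨ ¬v2) — ¬v4 is true.
  21. (¬v3 ∨ ¬v13 ∨ ¬v4) — ¬v4 is true.
  22. (v7 ∨ ¬v12) — ¬v12 is true.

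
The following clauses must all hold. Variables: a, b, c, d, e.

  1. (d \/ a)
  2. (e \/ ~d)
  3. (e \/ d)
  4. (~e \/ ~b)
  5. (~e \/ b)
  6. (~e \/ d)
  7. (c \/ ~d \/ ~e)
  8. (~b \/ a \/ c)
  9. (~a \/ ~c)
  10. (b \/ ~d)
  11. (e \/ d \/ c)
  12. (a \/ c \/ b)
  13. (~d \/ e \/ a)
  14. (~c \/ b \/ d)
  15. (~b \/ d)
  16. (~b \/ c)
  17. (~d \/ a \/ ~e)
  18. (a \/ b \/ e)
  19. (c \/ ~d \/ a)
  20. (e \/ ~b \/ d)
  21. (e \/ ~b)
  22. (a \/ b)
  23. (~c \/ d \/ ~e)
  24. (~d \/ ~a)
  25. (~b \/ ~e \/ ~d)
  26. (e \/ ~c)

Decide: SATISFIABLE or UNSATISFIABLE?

UNSATISFIABLE

d = True:
  propagation gives e=True, b=False; an empty clause results — contradiction.
d = False:
  propagation gives a=True, e=True; an empty clause results — contradiction.
Every branch closes, so no satisfying assignment exists.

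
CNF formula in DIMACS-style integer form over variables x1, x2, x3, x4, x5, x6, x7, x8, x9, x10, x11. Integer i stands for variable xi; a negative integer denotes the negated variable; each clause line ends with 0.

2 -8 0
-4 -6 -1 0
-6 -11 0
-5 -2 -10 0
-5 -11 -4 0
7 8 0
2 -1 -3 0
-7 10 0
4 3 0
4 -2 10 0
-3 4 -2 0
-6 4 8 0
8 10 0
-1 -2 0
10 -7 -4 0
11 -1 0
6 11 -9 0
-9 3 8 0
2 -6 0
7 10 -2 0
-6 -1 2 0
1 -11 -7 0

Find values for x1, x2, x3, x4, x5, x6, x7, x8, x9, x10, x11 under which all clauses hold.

x1=0, x2=1, x3=0, x4=1, x5=0, x6=0, x7=0, x8=1, x9=0, x10=1, x11=0

Pure literal: x5 appears only negated; assign x5 = False.
Pure literal: x9 appears only negated; assign x9 = False.
Try x1 = False.
Try x2 = True.
Try x3 = False.
  then x4 is forced to True.
The remaining clauses are satisfied by x6 = False, x7 = False, x8 = True, x10 = True, x11 = False.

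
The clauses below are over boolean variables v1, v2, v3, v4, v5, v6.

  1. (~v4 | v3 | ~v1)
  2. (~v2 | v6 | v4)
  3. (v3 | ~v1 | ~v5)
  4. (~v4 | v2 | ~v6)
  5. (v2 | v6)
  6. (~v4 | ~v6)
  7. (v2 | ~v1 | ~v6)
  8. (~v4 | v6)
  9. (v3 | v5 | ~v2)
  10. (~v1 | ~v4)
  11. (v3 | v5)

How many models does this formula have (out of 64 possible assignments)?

Split on v4, then v6.
  v4=T, v6=T: a clause becomes empty — 0.
  v4=T, v6=F: a clause becomes empty — 0.
  v4=F, v6=T: 8 of the 16 assignments to (v1,v2,v3,v5) work.
  v4=F, v6=F: a clause becomes empty — 0.
Total: 0 + 0 + 8 + 0 = 8.

8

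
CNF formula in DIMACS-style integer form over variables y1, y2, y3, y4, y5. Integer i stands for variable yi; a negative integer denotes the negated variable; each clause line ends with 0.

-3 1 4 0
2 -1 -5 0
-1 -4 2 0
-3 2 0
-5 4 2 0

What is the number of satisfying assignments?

Case analysis on y2 and y1:
  y2=T, y1=T: y3, y4, y5 free → 2^3 = 8.
  y2=T, y1=F: y5 free; 3 ways for (y3,y4) × 2^1 = 6.
  y2=F, y1=T: remaining (y3,y4,y5) ∈ {(F,F,F)} — 1.
  y2=F, y1=F: remaining (y3,y4,y5) ∈ {(F,F,F); (F,T,F); (F,T,T)} — 3.
Total: 8 + 6 + 1 + 3 = 18.

18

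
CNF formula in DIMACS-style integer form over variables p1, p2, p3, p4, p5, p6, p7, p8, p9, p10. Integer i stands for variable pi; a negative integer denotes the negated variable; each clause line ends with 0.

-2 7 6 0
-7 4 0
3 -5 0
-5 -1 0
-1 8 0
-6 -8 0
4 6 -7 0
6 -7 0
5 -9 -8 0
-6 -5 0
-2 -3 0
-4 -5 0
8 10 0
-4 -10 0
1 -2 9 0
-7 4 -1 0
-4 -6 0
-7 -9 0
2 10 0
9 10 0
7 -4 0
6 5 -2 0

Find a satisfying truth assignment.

p1=0, p2=1, p3=0, p4=0, p5=0, p6=1, p7=0, p8=0, p9=1, p10=1

Check each clause:
  1. (~p2 | p6 | p7) — p6 is true.
  2. (p4 | ~p7) — ~p7 is true.
  3. (p3 | ~p5) — ~p5 is true.
  4. (~p1 | ~p5) — ~p5 is true.
  5. (p8 | ~p1) — ~p1 is true.
  6. (~p8 | ~p6) — ~p8 is true.
  7. (~p7 | p6 | p4) — ~p7 is true.
  8. (p6 | ~p7) — ~p7 is true.
  9. (~p9 | ~p8 | p5) — ~p8 is true.
  10. (~p5 | ~p6) — ~p5 is true.
  11. (~p3 | ~p2) — ~p3 is true.
  12. (~p5 | ~p4) — ~p5 is true.
  13. (p10 | p8) — p10 is true.
  14. (~p4 | ~p10) — ~p4 is true.
  15. (~p2 | p1 | p9) — p9 is true.
  16. (p4 | ~p7 | ~p1) — ~p7 is true.
  17. (~p4 | ~p6) — ~p4 is true.
  18. (~p7 | ~p9) — ~p7 is true.
  19. (p10 | p2) — p2 is true.
  20. (p9 | p10) — p9 is true.
  21. (~p4 | p7) — ~p4 is true.
  22. (p5 | ~p2 | p6) — p6 is true.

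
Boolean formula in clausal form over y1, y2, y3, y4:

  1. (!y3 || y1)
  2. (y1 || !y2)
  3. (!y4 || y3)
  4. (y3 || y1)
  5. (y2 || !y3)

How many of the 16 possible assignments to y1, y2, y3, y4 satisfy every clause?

Satisfying assignments:
  y1=1 y2=0 y3=0 y4=0
  y1=1 y2=1 y3=0 y4=0
  y1=1 y2=1 y3=1 y4=0
  y1=1 y2=1 y3=1 y4=1
That's 4 in total.

4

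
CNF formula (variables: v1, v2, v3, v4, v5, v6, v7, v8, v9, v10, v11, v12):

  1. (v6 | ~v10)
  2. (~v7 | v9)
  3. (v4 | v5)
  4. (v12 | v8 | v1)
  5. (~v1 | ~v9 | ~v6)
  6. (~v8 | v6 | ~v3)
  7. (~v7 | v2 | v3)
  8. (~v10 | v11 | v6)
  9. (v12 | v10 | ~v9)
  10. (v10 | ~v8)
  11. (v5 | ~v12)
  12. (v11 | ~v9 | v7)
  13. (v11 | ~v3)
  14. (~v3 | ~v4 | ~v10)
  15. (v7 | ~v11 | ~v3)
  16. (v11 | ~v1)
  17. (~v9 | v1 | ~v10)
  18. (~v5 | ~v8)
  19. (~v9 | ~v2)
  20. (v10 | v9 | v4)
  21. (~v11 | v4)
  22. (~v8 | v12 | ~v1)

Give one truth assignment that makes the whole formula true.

v1=1, v2=0, v3=0, v4=1, v5=1, v6=0, v7=0, v8=0, v9=1, v10=0, v11=1, v12=1

Branch on v1: take v1 = True.
  then v11 is forced to True.
  then v4 is forced to True.
Try v2 = False.
The remaining clauses are satisfied by v3 = False, v5 = True, v6 = False, v7 = False, v8 = False, v9 = True, v10 = False, v12 = True.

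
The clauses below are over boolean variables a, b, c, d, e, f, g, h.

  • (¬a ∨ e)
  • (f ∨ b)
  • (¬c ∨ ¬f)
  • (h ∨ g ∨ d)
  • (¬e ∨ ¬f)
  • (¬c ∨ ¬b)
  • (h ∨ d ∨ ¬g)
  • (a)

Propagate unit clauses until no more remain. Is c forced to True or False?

False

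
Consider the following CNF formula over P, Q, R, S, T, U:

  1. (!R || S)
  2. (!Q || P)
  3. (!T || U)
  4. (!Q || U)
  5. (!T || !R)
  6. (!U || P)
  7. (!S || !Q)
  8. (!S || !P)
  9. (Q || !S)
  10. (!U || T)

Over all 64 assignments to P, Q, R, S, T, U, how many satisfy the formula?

4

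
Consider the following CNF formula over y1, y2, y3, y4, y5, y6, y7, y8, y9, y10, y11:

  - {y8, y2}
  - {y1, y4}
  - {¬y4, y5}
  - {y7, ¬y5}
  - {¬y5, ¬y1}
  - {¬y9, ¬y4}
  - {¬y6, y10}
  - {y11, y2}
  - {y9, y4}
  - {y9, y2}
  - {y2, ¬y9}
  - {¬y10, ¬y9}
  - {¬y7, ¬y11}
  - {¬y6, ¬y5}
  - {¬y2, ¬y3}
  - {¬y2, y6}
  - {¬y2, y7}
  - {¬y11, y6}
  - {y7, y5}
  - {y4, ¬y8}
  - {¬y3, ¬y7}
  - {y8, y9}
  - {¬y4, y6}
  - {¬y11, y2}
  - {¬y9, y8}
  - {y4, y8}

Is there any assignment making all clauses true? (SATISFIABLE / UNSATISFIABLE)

UNSATISFIABLE

y2 = True:
  propagation gives y3=False, y6=True, y10=True, y9=False; an empty clause results — contradiction.
y2 = False:
  propagation gives y8=True, y11=True; an empty clause results — contradiction.
Every branch closes, so no satisfying assignment exists.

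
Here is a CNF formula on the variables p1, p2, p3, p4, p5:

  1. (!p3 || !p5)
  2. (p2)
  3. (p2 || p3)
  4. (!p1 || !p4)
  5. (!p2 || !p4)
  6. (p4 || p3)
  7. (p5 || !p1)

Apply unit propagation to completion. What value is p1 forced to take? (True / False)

False

Unit clause (p2) sets p2 = True.
(!p2 || !p4): since p2 = True, the clause reduces to (!p4). p4 = False.
(p4 || p3): since p4 = False, the clause reduces to (p3). p3 = True.
In (!p5 || !p3), !p3 is now false; !p5 must hold, so p5 = False.
(p5 || !p1): since p5 = False, the clause reduces to (!p1). p1 = False.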